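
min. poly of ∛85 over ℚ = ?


∛85 satisfies x³ - 85 = 0, irreducible over ℚ (no rational root; 85 is not a perfect cube)

Minimal polynomial: x³ - 85


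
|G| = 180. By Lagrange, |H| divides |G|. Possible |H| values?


Lagrange's theorem: |H| divides |G|
|G| = 180
Divisors of 180: 1, 2, 3, 4, 5, 6, 9, 10, 12, 15, 18, 20, 30, 36, 45, 60, 90, 180

Possible subgroup orders: {1, 2, 3, 4, 5, 6, 9, 10, 12, 15, 18, 20, 30, 36, 45, 60, 90, 180}


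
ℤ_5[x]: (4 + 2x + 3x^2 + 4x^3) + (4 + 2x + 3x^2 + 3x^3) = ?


Add coefficients mod 5:
x^0: 4 + 4 = 3 (mod 5)
x^1: 2 + 2 = 4 (mod 5)
x^2: 3 + 3 = 1 (mod 5)
x^3: 4 + 3 = 2 (mod 5)
Result: 3 + 4x + x^2 + 2x^3

f + g = 3 + 4x + x^2 + 2x^3


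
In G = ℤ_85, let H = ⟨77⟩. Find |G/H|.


|⟨77⟩| = n / gcd(77, 85) = 85 / 1 = 85
H is normal (ℤ_85 is abelian).
|G/H| = |G| / |H| = 85 / 85 = 1

|G/H| = 1


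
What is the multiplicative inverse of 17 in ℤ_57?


Use the extended Euclidean algorithm to write 1 = 17·s + 57·t; then s mod 57 is the inverse.
Euclidean algorithm:
  17 = 0·57 + 17
  57 = 3·17 + 6
  17 = 2·6 + 5
  6 = 1·5 + 1
  5 = 5·1 + 0
gcd(17,57) = 1
Back-substitution gives: 17·(-10) + 57·(3) = 1
So 17⁻¹ ≡ -10 ≡ 47 (mod 57)
Check: 17 × 47 = 799 ≡ 1 (mod 57) ✓

17⁻¹ ≡ 47 (mod 57)


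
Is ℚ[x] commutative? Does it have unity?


Polynomial ring over ℚ (an integral domain) is a commutative integral domain with unity 1
Commutative: Yes
Integral domain: Yes
Has unity: Yes

ℚ[x]: Commutative=Yes, Unity=Yes


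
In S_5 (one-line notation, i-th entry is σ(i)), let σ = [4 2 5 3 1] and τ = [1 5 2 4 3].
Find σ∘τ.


σ∘τ: apply τ first, then σ
1 →τ 1 →σ 4
2 →τ 5 →σ 1
3 →τ 2 →σ 2
4 →τ 4 →σ 3
5 →τ 3 →σ 5

σ∘τ = [4 1 2 3 5]


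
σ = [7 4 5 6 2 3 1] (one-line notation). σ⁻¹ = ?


To find σ⁻¹, swap domain and range:
σ(1) = 7 → σ⁻¹(7) = 1
σ(2) = 4 → σ⁻¹(4) = 2
σ(3) = 5 → σ⁻¹(5) = 3
σ(4) = 6 → σ⁻¹(6) = 4
σ(5) = 2 → σ⁻¹(2) = 5
σ(6) = 3 → σ⁻¹(3) = 6
σ(7) = 1 → σ⁻¹(1) = 7

σ⁻¹ = [7 5 6 2 3 4 1]


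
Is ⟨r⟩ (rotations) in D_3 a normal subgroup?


H = ⟨r⟩ (rotations) in D_3
The rotation subgroup ⟨r⟩ has index 2 in D_3, so it is normal

Yes, normal subgroup


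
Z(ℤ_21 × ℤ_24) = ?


Z(G) = {g ∈ G | gx = xg for all x ∈ G}
Direct product of abelian groups is abelian, so Z(G) = G

Z(ℤ_21 × ℤ_24) = ℤ_21 × ℤ_24


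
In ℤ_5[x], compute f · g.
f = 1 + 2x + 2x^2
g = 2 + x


Expand and collect like terms; reduce coefficients mod 5:
x^0: 1·2 = 2 ≡ 2 (mod 5)
x^1: 1·1 + 2·2 = 5 ≡ 0 (mod 5)
x^2: 2·1 + 2·2 = 6 ≡ 1 (mod 5)
x^3: 2·1 = 2 ≡ 2 (mod 5)
Result: 2 + x^2 + 2x^3

f · g = 2 + x^2 + 2x^3


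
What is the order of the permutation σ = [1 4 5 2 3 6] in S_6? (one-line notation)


Cycle decomposition: (2 4) (3 5)
Cycle lengths: 2, 2
Order = lcm(2, 2) = 2

ord(σ) = 2


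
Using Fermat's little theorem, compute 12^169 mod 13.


Fermat's little theorem: if p is prime and gcd(a,p)=1, then a^(p-1) ≡ 1 (mod p)
p = 13 is prime, gcd(12,13) = 1
Reduce exponent: 169 mod 12 = 1
So 12^169 ≡ 12^1 (mod 13)
12^1 mod 13 = 12

12^169 ≡ 12 (mod 13)


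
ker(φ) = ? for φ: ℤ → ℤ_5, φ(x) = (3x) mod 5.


Kernel = preimage of identity
ker(φ) = {x ∈ ℤ : 3x ≡ 0 (mod 5)}. gcd(3,5) = 1, so 3x ≡ 0 (mod 5) ⟺ x ≡ 0 (mod 5/1 = 5). Hence ker(φ) = 5ℤ

ker(φ) = 5ℤ


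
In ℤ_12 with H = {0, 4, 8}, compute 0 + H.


0 + H = {0 + h (mod 12) : h ∈ H}
0+0=0, 0+4=4, 0+8=8

0 + H = {0, 4, 8}


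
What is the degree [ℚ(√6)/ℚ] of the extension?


√6 has minimal polynomial x² - 6 (irreducible over ℚ since 6 is squarefree)

[ℚ(√6)/ℚ] = 2


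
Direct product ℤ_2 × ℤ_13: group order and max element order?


|ℤ_2 × ℤ_13| = 2 × 13 = 26
Max element order = lcm(2,13) = 26
Cyclic? Yes (gcd=1)

|ℤ_2×ℤ_13| = 26, max element order = 26


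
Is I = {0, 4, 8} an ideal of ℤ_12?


Check ideal conditions for I = {0, 4, 8} in ℤ_12:
(1) I is an additive subgroup? Yes
(2) For r ∈ ℤ_12 and a ∈ I: r·a ∈ I? Yes

Yes, I is an ideal of ℤ_12


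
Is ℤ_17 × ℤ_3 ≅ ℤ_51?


Comparing ℤ_17 × ℤ_3 and ℤ_51:
gcd(17,3) = 1, so ℤ_17 × ℤ_3 ≅ ℤ_51 (CRT)

Yes, ℤ_17 × ℤ_3 ≅ ℤ_51


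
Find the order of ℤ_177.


ℤ_n has n elements.

|ℤ_177| = 177


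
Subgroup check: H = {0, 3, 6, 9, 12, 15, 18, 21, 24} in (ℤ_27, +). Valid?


Subgroup test for H = {0, 3, 6, 9, 12, 15, 18, 21, 24} in (ℤ_27, +):
(1) 0 ∈ H? Yes
(2) Closure: for all a,b ∈ H, (a+b) mod 27 ∈ H? Yes
(3) Inverses: for all a ∈ H, -a mod 27 ∈ H? Yes

Yes, H is a subgroup of ℤ_27


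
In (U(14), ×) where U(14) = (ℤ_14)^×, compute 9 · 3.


Operation: multiplication mod 14
9 · 3 = (a × b) mod 14 with a = 9, b = 3

9 · 3 = 13


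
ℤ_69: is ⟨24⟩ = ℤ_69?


g generates ℤ_n iff gcd(g, n) = 1
gcd(24, 69) = 3
Since gcd = 3 ≠ 1, ⟨24⟩ has order 23 < 69, so 24 is not a generator.

No, 24 does not generate ℤ_69


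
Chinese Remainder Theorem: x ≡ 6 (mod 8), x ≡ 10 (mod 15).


m₁ = 8, m₂ = 15, gcd = 1, so CRT applies. M = m₁·m₂ = 120
Let M₁ = M/m₁ = 15, M₂ = M/m₂ = 8
Find y₁ ≡ M₁⁻¹ (mod m₁): 15⁻¹ ≡ 7 (mod 8)
Find y₂ ≡ M₂⁻¹ (mod m₂): 8⁻¹ ≡ 2 (mod 15)
x = a₁·M₁·y₁ + a₂·M₂·y₂ = 6·15·7 + 10·8·2 = 790
Reduce mod 120: x ≡ 70
Check: 70 mod 8 = 6 ✓, 70 mod 15 = 10 ✓

x ≡ 70 (mod 120)


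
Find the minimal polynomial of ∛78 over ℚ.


∛78 satisfies x³ - 78 = 0, irreducible over ℚ (no rational root; 78 is not a perfect cube)

Minimal polynomial: x³ - 78


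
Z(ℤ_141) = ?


Z(G) = {g ∈ G | gx = xg for all x ∈ G}
ℤ_141 is abelian, so Z(G) = G

Z(ℤ_141) = ℤ_141


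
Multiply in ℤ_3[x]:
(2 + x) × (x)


Expand and collect like terms; reduce coefficients mod 3:
x^0: 2·0 = 0 ≡ 0 (mod 3)
x^1: 2·1 + 1·0 = 2 ≡ 2 (mod 3)
x^2: 1·1 = 1 ≡ 1 (mod 3)
Result: 2x + x^2

f · g = 2x + x^2


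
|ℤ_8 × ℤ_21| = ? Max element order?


|ℤ_8 × ℤ_21| = 8 × 21 = 168
Max element order = lcm(8,21) = 168
Cyclic? Yes (gcd=1)

|ℤ_8×ℤ_21| = 168, max element order = 168


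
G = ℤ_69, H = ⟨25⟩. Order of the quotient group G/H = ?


|⟨25⟩| = n / gcd(25, 69) = 69 / 1 = 69
H is normal (ℤ_69 is abelian).
|G/H| = |G| / |H| = 69 / 69 = 1

|G/H| = 1


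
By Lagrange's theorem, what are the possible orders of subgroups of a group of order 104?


Lagrange's theorem: |H| divides |G|
|G| = 104
Divisors of 104: 1, 2, 4, 8, 13, 26, 52, 104

Possible subgroup orders: {1, 2, 4, 8, 13, 26, 52, 104}


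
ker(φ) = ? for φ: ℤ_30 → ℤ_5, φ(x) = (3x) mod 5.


Kernel = preimage of identity
ker(φ) = {x ∈ ℤ_30 : 3x ≡ 0 (mod 5)}. Since 5 | 30, φ is well-defined. The kernel is the cyclic subgroup ⟨5⟩ of ℤ_30 (order 6), i.e. {0, 5, 10, 15, 20, 25}

ker(φ) = {0, 5, 10, 15, 20, 25}


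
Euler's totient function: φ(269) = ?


Factor n: 269 = 269
φ(n) = n · ∏(1 - 1/p) over distinct primes p | n
φ(269) = 269 · (1 - 1/269) = 268

φ(269) = 268


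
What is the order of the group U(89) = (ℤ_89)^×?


U(n) is the group of units mod n; |U(n)| = φ(n)
|U(89)| = φ(89) = 88

|U(89) = (ℤ_89)^×| = 88


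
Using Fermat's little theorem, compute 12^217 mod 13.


Fermat's little theorem: if p is prime and gcd(a,p)=1, then a^(p-1) ≡ 1 (mod p)
p = 13 is prime, gcd(12,13) = 1
Reduce exponent: 217 mod 12 = 1
So 12^217 ≡ 12^1 (mod 13)
12^1 mod 13 = 12

12^217 ≡ 12 (mod 13)


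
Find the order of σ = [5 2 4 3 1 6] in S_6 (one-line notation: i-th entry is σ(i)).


Cycle decomposition: (1 5) (3 4)
Cycle lengths: 2, 2
Order = lcm(2, 2) = 2

ord(σ) = 2


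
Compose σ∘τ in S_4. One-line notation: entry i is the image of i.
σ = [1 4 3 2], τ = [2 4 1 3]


σ∘τ: apply τ first, then σ
1 →τ 2 →σ 4
2 →τ 4 →σ 2
3 →τ 1 →σ 1
4 →τ 3 →σ 3

σ∘τ = [4 2 1 3]


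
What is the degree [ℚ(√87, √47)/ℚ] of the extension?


[ℚ(√87,√47):ℚ] = [ℚ(√87,√47):ℚ(√87)]·[ℚ(√87):ℚ] = 2·2 = 4

[ℚ(√87, √47)/ℚ] = 4


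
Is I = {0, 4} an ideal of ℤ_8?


Check ideal conditions for I = {0, 4} in ℤ_8:
(1) I is an additive subgroup? Yes
(2) For r ∈ ℤ_8 and a ∈ I: r·a ∈ I? Yes

Yes, I is an ideal of ℤ_8


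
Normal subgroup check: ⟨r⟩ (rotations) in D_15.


H = ⟨r⟩ (rotations) in D_15
The rotation subgroup ⟨r⟩ has index 2 in D_15, so it is normal

Yes, normal subgroup


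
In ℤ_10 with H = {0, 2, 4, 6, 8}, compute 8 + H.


8 + H = {8 + h (mod 10) : h ∈ H}
8+0=8, 8+2=0, 8+4=2, 8+6=4, 8+8=6
8 + H = {0, 2, 4, 6, 8} = 0 + H

8 + H = {0, 2, 4, 6, 8}


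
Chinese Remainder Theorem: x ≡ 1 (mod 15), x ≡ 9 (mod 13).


m₁ = 15, m₂ = 13, gcd = 1, so CRT applies. M = m₁·m₂ = 195
Let M₁ = M/m₁ = 13, M₂ = M/m₂ = 15
Find y₁ ≡ M₁⁻¹ (mod m₁): 13⁻¹ ≡ 7 (mod 15)
Find y₂ ≡ M₂⁻¹ (mod m₂): 15⁻¹ ≡ 7 (mod 13)
x = a₁·M₁·y₁ + a₂·M₂·y₂ = 1·13·7 + 9·15·7 = 1036
Reduce mod 195: x ≡ 61
Check: 61 mod 15 = 1 ✓, 61 mod 13 = 9 ✓

x ≡ 61 (mod 195)


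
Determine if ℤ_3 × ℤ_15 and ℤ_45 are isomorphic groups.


Comparing ℤ_3 × ℤ_15 and ℤ_45:
gcd(3,15) = 3 ≠ 1. Max element order in ℤ_3×ℤ_15 is lcm(3,15) = 15 < 45, so it has no element of order 45

No, ℤ_3 × ℤ_15 ≇ ℤ_45


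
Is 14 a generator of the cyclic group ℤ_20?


g generates ℤ_n iff gcd(g, n) = 1
gcd(14, 20) = 2
Since gcd = 2 ≠ 1, ⟨14⟩ has order 10 < 20, so 14 is not a generator.

No, 14 does not generate ℤ_20


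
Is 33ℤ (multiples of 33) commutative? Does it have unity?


33ℤ is a commutative ring under +,× but has no multiplicative identity (1 ∉ 33ℤ); it has no zero divisors, but without unity it is not an integral domain
Commutative: Yes
Integral domain: No
Has unity: No

33ℤ (multiples of 33): Commutative=Yes, Unity=No


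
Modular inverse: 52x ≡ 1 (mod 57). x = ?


Use the extended Euclidean algorithm to write 1 = 52·s + 57·t; then s mod 57 is the inverse.
Euclidean algorithm:
  52 = 0·57 + 52
  57 = 1·52 + 5
  52 = 10·5 + 2
  5 = 2·2 + 1
  2 = 2·1 + 0
gcd(52,57) = 1
Back-substitution gives: 52·(-23) + 57·(21) = 1
So 52⁻¹ ≡ -23 ≡ 34 (mod 57)
Check: 52 × 34 = 1768 ≡ 1 (mod 57) ✓

52⁻¹ ≡ 34 (mod 57)


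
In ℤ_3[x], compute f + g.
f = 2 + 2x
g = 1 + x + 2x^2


Add coefficients mod 3:
x^0: 2 + 1 = 0 (mod 3)
x^1: 2 + 1 = 0 (mod 3)
x^2: 0 + 2 = 2 (mod 3)
Result: 2x^2

f + g = 2x^2


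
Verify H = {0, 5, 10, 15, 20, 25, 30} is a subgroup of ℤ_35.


Subgroup test for H = {0, 5, 10, 15, 20, 25, 30} in (ℤ_35, +):
(1) 0 ∈ H? Yes
(2) Closure: for all a,b ∈ H, (a+b) mod 35 ∈ H? Yes
(3) Inverses: for all a ∈ H, -a mod 35 ∈ H? Yes

Yes, H is a subgroup of ℤ_35


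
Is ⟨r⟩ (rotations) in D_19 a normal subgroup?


H = ⟨r⟩ (rotations) in D_19
The rotation subgroup ⟨r⟩ has index 2 in D_19, so it is normal

Yes, normal subgroup


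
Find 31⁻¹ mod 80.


Use the extended Euclidean algorithm to write 1 = 31·s + 80·t; then s mod 80 is the inverse.
Euclidean algorithm:
  31 = 0·80 + 31
  80 = 2·31 + 18
  31 = 1·18 + 13
  18 = 1·13 + 5
  13 = 2·5 + 3
  5 = 1·3 + 2
  3 = 1·2 + 1
  2 = 2·1 + 0
gcd(31,80) = 1
Back-substitution gives: 31·(31) + 80·(-12) = 1
So 31⁻¹ ≡ 31 ≡ 31 (mod 80)
Check: 31 × 31 = 961 ≡ 1 (mod 80) ✓

31⁻¹ ≡ 31 (mod 80)


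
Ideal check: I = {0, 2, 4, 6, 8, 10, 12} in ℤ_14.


Check ideal conditions for I = {0, 2, 4, 6, 8, 10, 12} in ℤ_14:
(1) I is an additive subgroup? Yes
(2) For r ∈ ℤ_14 and a ∈ I: r·a ∈ I? Yes

Yes, I is an ideal of ℤ_14


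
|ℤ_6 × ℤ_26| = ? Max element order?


|ℤ_6 × ℤ_26| = 6 × 26 = 156
Max element order = lcm(6,26) = 78
Cyclic? No (gcd=2)

|ℤ_6×ℤ_26| = 156, max element order = 78


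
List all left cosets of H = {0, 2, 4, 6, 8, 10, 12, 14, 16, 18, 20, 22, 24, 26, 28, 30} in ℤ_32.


H = {0, 2, 4, 6, 8, 10, 12, 14, 16, 18, 20, 22, 24, 26, 28, 30}, |H| = 16
Number of cosets = |G|/|H| = 32/16 = 2
0 + H = {0, 2, 4, 6, 8, 10, 12, 14, 16, 18, 20, 22, 24, 26, 28, 30}
1 + H = {1, 3, 5, 7, 9, 11, 13, 15, 17, 19, 21, 23, 25, 27, 29, 31}

Cosets: 0+H={0,2,4,6,8,10,12,14,16,18,20,22,24,26,28,30}; 1+H={1,3,5,7,9,11,13,15,17,19,21,23,25,27,29,31}


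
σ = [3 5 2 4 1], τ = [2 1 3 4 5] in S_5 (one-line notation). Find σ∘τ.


σ∘τ: apply τ first, then σ
1 →τ 2 →σ 5
2 →τ 1 →σ 3
3 →τ 3 →σ 2
4 →τ 4 →σ 4
5 →τ 5 →σ 1

σ∘τ = [5 3 2 4 1]


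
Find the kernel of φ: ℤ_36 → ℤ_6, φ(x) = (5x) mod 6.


Kernel = preimage of identity
ker(φ) = {x ∈ ℤ_36 : 5x ≡ 0 (mod 6)}. Since 6 | 36, φ is well-defined. The kernel is the cyclic subgroup ⟨6⟩ of ℤ_36 (order 6), i.e. {0, 6, 12, 18, 24, 30}

ker(φ) = {0, 6, 12, 18, 24, 30}


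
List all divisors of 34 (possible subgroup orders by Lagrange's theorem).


Lagrange's theorem: |H| divides |G|
|G| = 34
Divisors of 34: 1, 2, 17, 34

Possible subgroup orders: {1, 2, 17, 34}


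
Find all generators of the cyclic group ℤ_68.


g generates ℤ_n iff gcd(g,n) = 1
Prime factors of 68: 2, 17
Generators are g ∈ {1,...,67} not divisible by any of these primes.
Generators: {1, 3, 5, 7, 9, 11, 13, 15, 19, 21, 23, 25, 27, 29, 31, 33, 35, 37, 39, 41, 43, 45, 47, 49, 53, 55, 57, 59, 61, 63, 65, 67}
Number of generators = φ(68) = 32

Generators of ℤ_68 = {1, 3, 5, 7, 9, 11, 13, 15, 19, 21, 23, 25, 27, 29, 31, 33, 35, 37, 39, 41, 43, 45, 47, 49, 53, 55, 57, 59, 61, 63, 65, 67}


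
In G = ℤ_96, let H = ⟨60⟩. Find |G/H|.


|⟨60⟩| = n / gcd(60, 96) = 96 / 12 = 8
H is normal (ℤ_96 is abelian).
|G/H| = |G| / |H| = 96 / 8 = 12

|G/H| = 12


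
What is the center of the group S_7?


Z(G) = {g ∈ G | gx = xg for all x ∈ G}
S_n is non-abelian for n ≥ 3; Z(S_7) is trivial

Z(S_7) = {e}


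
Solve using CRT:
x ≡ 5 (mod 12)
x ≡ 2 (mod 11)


m₁ = 12, m₂ = 11, gcd = 1, so CRT applies. M = m₁·m₂ = 132
Let M₁ = M/m₁ = 11, M₂ = M/m₂ = 12
Find y₁ ≡ M₁⁻¹ (mod m₁): 11⁻¹ ≡ 11 (mod 12)
Find y₂ ≡ M₂⁻¹ (mod m₂): 12⁻¹ ≡ 1 (mod 11)
x = a₁·M₁·y₁ + a₂·M₂·y₂ = 5·11·11 + 2·12·1 = 629
Reduce mod 132: x ≡ 101
Check: 101 mod 12 = 5 ✓, 101 mod 11 = 2 ✓

x ≡ 101 (mod 132)


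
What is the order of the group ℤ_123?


ℤ_n has n elements.

|ℤ_123| = 123


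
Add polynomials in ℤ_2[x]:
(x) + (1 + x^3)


Add coefficients mod 2:
x^0: 0 + 1 = 1 (mod 2)
x^1: 1 + 0 = 1 (mod 2)
x^2: 0 + 0 = 0 (mod 2)
x^3: 0 + 1 = 1 (mod 2)
Result: 1 + x + x^3

f + g = 1 + x + x^3


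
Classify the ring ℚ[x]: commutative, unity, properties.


Polynomial ring over ℚ (an integral domain) is a commutative integral domain with unity 1
Commutative: Yes
Integral domain: Yes
Has unity: Yes

ℚ[x]: Commutative=Yes, Unity=Yes


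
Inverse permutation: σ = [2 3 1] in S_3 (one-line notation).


To find σ⁻¹, swap domain and range:
σ(1) = 2 → σ⁻¹(2) = 1
σ(2) = 3 → σ⁻¹(3) = 2
σ(3) = 1 → σ⁻¹(1) = 3

σ⁻¹ = [3 1 2]


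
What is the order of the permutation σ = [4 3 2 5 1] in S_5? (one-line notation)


Cycle decomposition: (1 4 5) (2 3)
Cycle lengths: 3, 2
Order = lcm(3, 2) = 6

ord(σ) = 6


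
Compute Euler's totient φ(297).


Factor n: 297 = 3^3 × 11
φ(n) = n · ∏(1 - 1/p) over distinct primes p | n
φ(297) = 297 · (1 - 1/3) · (1 - 1/11) = 180

φ(297) = 180


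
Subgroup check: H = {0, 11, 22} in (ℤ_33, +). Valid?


Subgroup test for H = {0, 11, 22} in (ℤ_33, +):
(1) 0 ∈ H? Yes
(2) Closure: for all a,b ∈ H, (a+b) mod 33 ∈ H? Yes
(3) Inverses: for all a ∈ H, -a mod 33 ∈ H? Yes

Yes, H is a subgroup of ℤ_33


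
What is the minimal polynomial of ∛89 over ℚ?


∛89 satisfies x³ - 89 = 0, irreducible over ℚ (no rational root; 89 is not a perfect cube)

Minimal polynomial: x³ - 89


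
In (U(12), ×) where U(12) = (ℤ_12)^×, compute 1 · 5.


Operation: multiplication mod 12
1 · 5 = (a × b) mod 12 with a = 1, b = 5

1 · 5 = 5


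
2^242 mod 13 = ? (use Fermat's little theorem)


Fermat's little theorem: if p is prime and gcd(a,p)=1, then a^(p-1) ≡ 1 (mod p)
p = 13 is prime, gcd(2,13) = 1
Reduce exponent: 242 mod 12 = 2
So 2^242 ≡ 2^2 (mod 13)
2^2 mod 13 = 4

2^242 ≡ 4 (mod 13)


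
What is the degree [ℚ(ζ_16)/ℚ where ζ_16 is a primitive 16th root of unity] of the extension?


[ℚ(ζ_n):ℚ] = deg Φ_n(x) = φ(n). Here φ(16) = 8

[ℚ(ζ_16)/ℚ where ζ_16 is a primitive 16th root of unity] = 8


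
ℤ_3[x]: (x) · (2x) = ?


Expand and collect like terms; reduce coefficients mod 3:
x^0: 0·0 = 0 ≡ 0 (mod 3)
x^1: 0·2 + 1·0 = 0 ≡ 0 (mod 3)
x^2: 1·2 = 2 ≡ 2 (mod 3)
Result: 2x^2

f · g = 2x^2


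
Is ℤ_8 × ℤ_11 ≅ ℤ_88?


Comparing ℤ_8 × ℤ_11 and ℤ_88:
gcd(8,11) = 1, so ℤ_8 × ℤ_11 ≅ ℤ_88 (CRT)

Yes, ℤ_8 × ℤ_11 ≅ ℤ_88


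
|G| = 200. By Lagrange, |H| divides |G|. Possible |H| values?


Lagrange's theorem: |H| divides |G|
|G| = 200
Divisors of 200: 1, 2, 4, 5, 8, 10, 20, 25, 40, 50, 100, 200

Possible subgroup orders: {1, 2, 4, 5, 8, 10, 20, 25, 40, 50, 100, 200}


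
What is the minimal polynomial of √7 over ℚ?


√7 satisfies x² - 7 = 0, irreducible over ℚ since 7 is squarefree

Minimal polynomial: x² - 7


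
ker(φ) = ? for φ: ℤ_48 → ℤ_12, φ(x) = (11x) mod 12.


Kernel = preimage of identity
ker(φ) = {x ∈ ℤ_48 : 11x ≡ 0 (mod 12)}. Since 12 | 48, φ is well-defined. The kernel is the cyclic subgroup ⟨12⟩ of ℤ_48 (order 4), i.e. {0, 12, 24, 36}

ker(φ) = {0, 12, 24, 36}


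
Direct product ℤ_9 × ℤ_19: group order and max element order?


|ℤ_9 × ℤ_19| = 9 × 19 = 171
Max element order = lcm(9,19) = 171
Cyclic? Yes (gcd=1)

|ℤ_9×ℤ_19| = 171, max element order = 171


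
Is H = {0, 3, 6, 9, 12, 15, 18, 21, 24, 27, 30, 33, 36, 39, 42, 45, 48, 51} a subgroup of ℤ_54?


Subgroup test for H = {0, 3, 6, 9, 12, 15, 18, 21, 24, 27, 30, 33, 36, 39, 42, 45, 48, 51} in (ℤ_54, +):
(1) 0 ∈ H? Yes
(2) Closure: for all a,b ∈ H, (a+b) mod 54 ∈ H? Yes
(3) Inverses: for all a ∈ H, -a mod 54 ∈ H? Yes

Yes, H is a subgroup of ℤ_54


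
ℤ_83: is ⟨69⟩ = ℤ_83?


g generates ℤ_n iff gcd(g, n) = 1
gcd(69, 83) = 1
Since gcd = 1, 69 is a generator.

Yes, 69 generates ℤ_83


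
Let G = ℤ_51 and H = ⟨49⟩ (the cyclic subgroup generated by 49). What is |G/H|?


|⟨49⟩| = n / gcd(49, 51) = 51 / 1 = 51
H is normal (ℤ_51 is abelian).
|G/H| = |G| / |H| = 51 / 51 = 1

|G/H| = 1


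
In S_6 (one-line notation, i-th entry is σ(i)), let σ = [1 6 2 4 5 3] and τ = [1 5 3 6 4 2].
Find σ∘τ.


σ∘τ: apply τ first, then σ
1 →τ 1 →σ 1
2 →τ 5 →σ 5
3 →τ 3 →σ 2
4 →τ 6 →σ 3
5 →τ 4 →σ 4
6 →τ 2 →σ 6

σ∘τ = [1 5 2 3 4 6]


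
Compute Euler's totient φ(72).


Factor n: 72 = 2^3 × 3^2
φ(n) = n · ∏(1 - 1/p) over distinct primes p | n
φ(72) = 72 · (1 - 1/2) · (1 - 1/3) = 24

φ(72) = 24


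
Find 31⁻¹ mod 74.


Use the extended Euclidean algorithm to write 1 = 31·s + 74·t; then s mod 74 is the inverse.
Euclidean algorithm:
  31 = 0·74 + 31
  74 = 2·31 + 12
  31 = 2·12 + 7
  12 = 1·7 + 5
  7 = 1·5 + 2
  5 = 2·2 + 1
  2 = 2·1 + 0
gcd(31,74) = 1
Back-substitution gives: 31·(-31) + 74·(13) = 1
So 31⁻¹ ≡ -31 ≡ 43 (mod 74)
Check: 31 × 43 = 1333 ≡ 1 (mod 74) ✓

31⁻¹ ≡ 43 (mod 74)


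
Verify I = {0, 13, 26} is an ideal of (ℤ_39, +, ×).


Check ideal conditions for I = {0, 13, 26} in ℤ_39:
(1) I is an additive subgroup? Yes
(2) For r ∈ ℤ_39 and a ∈ I: r·a ∈ I? Yes

Yes, I is an ideal of ℤ_39


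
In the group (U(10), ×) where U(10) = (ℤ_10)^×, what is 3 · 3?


Operation: multiplication mod 10
3 · 3 = (a × b) mod 10 with a = 3, b = 3

3 · 3 = 9


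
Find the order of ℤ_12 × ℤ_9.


|A × B| = |A| · |B|
|ℤ_12 × ℤ_9| = 12 × 9 = 108

|ℤ_12 × ℤ_9| = 108


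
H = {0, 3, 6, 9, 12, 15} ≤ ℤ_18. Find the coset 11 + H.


11 + H = {11 + h (mod 18) : h ∈ H}
11+0=11, 11+3=14, 11+6=17, 11+9=2, 11+12=5, 11+15=8
11 + H = {2, 5, 8, 11, 14, 17} = 2 + H

11 + H = {2, 5, 8, 11, 14, 17}


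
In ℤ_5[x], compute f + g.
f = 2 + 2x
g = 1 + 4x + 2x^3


Add coefficients mod 5:
x^0: 2 + 1 = 3 (mod 5)
x^1: 2 + 4 = 1 (mod 5)
x^2: 0 + 0 = 0 (mod 5)
x^3: 0 + 2 = 2 (mod 5)
Result: 3 + x + 2x^3

f + g = 3 + x + 2x^3


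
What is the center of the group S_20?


Z(G) = {g ∈ G | gx = xg for all x ∈ G}
S_n is non-abelian for n ≥ 3; Z(S_20) is trivial

Z(S_20) = {e}


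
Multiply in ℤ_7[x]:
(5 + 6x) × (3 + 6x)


Expand and collect like terms; reduce coefficients mod 7:
x^0: 5·3 = 15 ≡ 1 (mod 7)
x^1: 5·6 + 6·3 = 48 ≡ 6 (mod 7)
x^2: 6·6 = 36 ≡ 1 (mod 7)
Result: 1 + 6x + x^2

f · g = 1 + 6x + x^2


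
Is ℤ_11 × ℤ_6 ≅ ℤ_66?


Comparing ℤ_11 × ℤ_6 and ℤ_66:
gcd(11,6) = 1, so ℤ_11 × ℤ_6 ≅ ℤ_66 (CRT)

Yes, ℤ_11 × ℤ_6 ≅ ℤ_66


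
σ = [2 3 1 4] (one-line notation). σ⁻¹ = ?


To find σ⁻¹, swap domain and range:
σ(1) = 2 → σ⁻¹(2) = 1
σ(2) = 3 → σ⁻¹(3) = 2
σ(3) = 1 → σ⁻¹(1) = 3
σ(4) = 4 → σ⁻¹(4) = 4

σ⁻¹ = [3 1 2 4]


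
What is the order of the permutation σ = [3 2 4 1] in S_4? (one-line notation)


Cycle decomposition: (1 3 4)
Cycle lengths: 3
Order = lcm(3) = 3

ord(σ) = 3


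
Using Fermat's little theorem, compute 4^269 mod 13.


Fermat's little theorem: if p is prime and gcd(a,p)=1, then a^(p-1) ≡ 1 (mod p)
p = 13 is prime, gcd(4,13) = 1
Reduce exponent: 269 mod 12 = 5
So 4^269 ≡ 4^5 (mod 13)
4^5 mod 13 = 10

4^269 ≡ 10 (mod 13)


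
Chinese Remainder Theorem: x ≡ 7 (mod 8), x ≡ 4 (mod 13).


m₁ = 8, m₂ = 13, gcd = 1, so CRT applies. M = m₁·m₂ = 104
Let M₁ = M/m₁ = 13, M₂ = M/m₂ = 8
Find y₁ ≡ M₁⁻¹ (mod m₁): 13⁻¹ ≡ 5 (mod 8)
Find y₂ ≡ M₂⁻¹ (mod m₂): 8⁻¹ ≡ 5 (mod 13)
x = a₁·M₁·y₁ + a₂·M₂·y₂ = 7·13·5 + 4·8·5 = 615
Reduce mod 104: x ≡ 95
Check: 95 mod 8 = 7 ✓, 95 mod 13 = 4 ✓

x ≡ 95 (mod 104)


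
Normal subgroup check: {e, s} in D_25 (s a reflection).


H = {e, s} in D_25 (s a reflection)
r·s·r⁻¹ = sr⁻² ≠ s for n ≥ 3, so {e, s} is not closed under conjugation

No, not a normal subgroup


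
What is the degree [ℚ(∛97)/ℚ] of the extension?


∛97 has minimal polynomial x³ - 97 (irreducible over ℚ since 97 is not a perfect cube)

[ℚ(∛97)/ℚ] = 3


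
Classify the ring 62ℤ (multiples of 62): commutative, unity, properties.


62ℤ is a commutative ring under +,× but has no multiplicative identity (1 ∉ 62ℤ); it has no zero divisors, but without unity it is not an integral domain
Commutative: Yes
Integral domain: No
Has unity: No

62ℤ (multiples of 62): Commutative=Yes, Unity=No


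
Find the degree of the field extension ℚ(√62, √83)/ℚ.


[ℚ(√62,√83):ℚ] = [ℚ(√62,√83):ℚ(√62)]·[ℚ(√62):ℚ] = 2·2 = 4

[ℚ(√62, √83)/ℚ] = 4


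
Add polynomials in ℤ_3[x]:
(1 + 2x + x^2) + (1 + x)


Add coefficients mod 3:
x^0: 1 + 1 = 2 (mod 3)
x^1: 2 + 1 = 0 (mod 3)
x^2: 1 + 0 = 1 (mod 3)
Result: 2 + x^2

f + g = 2 + x^2


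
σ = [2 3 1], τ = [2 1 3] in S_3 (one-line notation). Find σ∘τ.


σ∘τ: apply τ first, then σ
1 →τ 2 →σ 3
2 →τ 1 →σ 2
3 →τ 3 →σ 1

σ∘τ = [3 2 1]


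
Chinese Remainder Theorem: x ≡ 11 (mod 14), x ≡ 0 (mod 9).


m₁ = 14, m₂ = 9, gcd = 1, so CRT applies. M = m₁·m₂ = 126
Let M₁ = M/m₁ = 9, M₂ = M/m₂ = 14
Find y₁ ≡ M₁⁻¹ (mod m₁): 9⁻¹ ≡ 11 (mod 14)
Find y₂ ≡ M₂⁻¹ (mod m₂): 14⁻¹ ≡ 2 (mod 9)
x = a₁·M₁·y₁ + a₂·M₂·y₂ = 11·9·11 + 0·14·2 = 1089
Reduce mod 126: x ≡ 81
Check: 81 mod 14 = 11 ✓, 81 mod 9 = 0 ✓

x ≡ 81 (mod 126)


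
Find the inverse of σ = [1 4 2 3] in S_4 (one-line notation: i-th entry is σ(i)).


To find σ⁻¹, swap domain and range:
σ(1) = 1 → σ⁻¹(1) = 1
σ(2) = 4 → σ⁻¹(4) = 2
σ(3) = 2 → σ⁻¹(2) = 3
σ(4) = 3 → σ⁻¹(3) = 4

σ⁻¹ = [1 3 4 2]


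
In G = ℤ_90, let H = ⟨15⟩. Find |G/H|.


|⟨15⟩| = n / gcd(15, 90) = 90 / 15 = 6
H is normal (ℤ_90 is abelian).
|G/H| = |G| / |H| = 90 / 6 = 15

|G/H| = 15


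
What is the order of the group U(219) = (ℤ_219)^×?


U(n) is the group of units mod n; |U(n)| = φ(n)
|U(219)| = φ(219) = 144

|U(219) = (ℤ_219)^×| = 144


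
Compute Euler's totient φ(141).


Factor n: 141 = 3 × 47
φ(n) = n · ∏(1 - 1/p) over distinct primes p | n
φ(141) = 141 · (1 - 1/3) · (1 - 1/47) = 92

φ(141) = 92


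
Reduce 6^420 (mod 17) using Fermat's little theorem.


Fermat's little theorem: if p is prime and gcd(a,p)=1, then a^(p-1) ≡ 1 (mod p)
p = 17 is prime, gcd(6,17) = 1
Reduce exponent: 420 mod 16 = 4
So 6^420 ≡ 6^4 (mod 17)
6^4 mod 17 = 4

6^420 ≡ 4 (mod 17)


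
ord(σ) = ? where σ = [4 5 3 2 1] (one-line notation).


Cycle decomposition: (1 4 2 5)
Cycle lengths: 4
Order = lcm(4) = 4

ord(σ) = 4


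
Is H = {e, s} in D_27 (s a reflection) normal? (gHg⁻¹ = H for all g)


H = {e, s} in D_27 (s a reflection)
r·s·r⁻¹ = sr⁻² ≠ s for n ≥ 3, so {e, s} is not closed under conjugation

No, not a normal subgroup


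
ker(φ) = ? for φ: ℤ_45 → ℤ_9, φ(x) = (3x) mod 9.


Kernel = preimage of identity
ker(φ) = {x ∈ ℤ_45 : 3x ≡ 0 (mod 9)}. Since 9 | 45, φ is well-defined. The kernel is the cyclic subgroup ⟨3⟩ of ℤ_45 (order 15), i.e. {0, 3, 6, 9, 12, 15, 18, 21, 24, 27, 30, 33, 36, 39, 42}

ker(φ) = {0, 3, 6, 9, 12, 15, 18, 21, 24, 27, 30, 33, 36, 39, 42}


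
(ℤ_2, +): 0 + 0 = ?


Operation: addition mod 2
0 + 0 = (a + b) mod 2 with a = 0, b = 0

0 + 0 = 0


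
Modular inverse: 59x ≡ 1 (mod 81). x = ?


Use the extended Euclidean algorithm to write 1 = 59·s + 81·t; then s mod 81 is the inverse.
Euclidean algorithm:
  59 = 0·81 + 59
  81 = 1·59 + 22
  59 = 2·22 + 15
  22 = 1·15 + 7
  15 = 2·7 + 1
  7 = 7·1 + 0
gcd(59,81) = 1
Back-substitution gives: 59·(11) + 81·(-8) = 1
So 59⁻¹ ≡ 11 ≡ 11 (mod 81)
Check: 59 × 11 = 649 ≡ 1 (mod 81) ✓

59⁻¹ ≡ 11 (mod 81)


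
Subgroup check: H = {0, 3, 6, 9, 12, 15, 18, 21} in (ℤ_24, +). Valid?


Subgroup test for H = {0, 3, 6, 9, 12, 15, 18, 21} in (ℤ_24, +):
(1) 0 ∈ H? Yes
(2) Closure: for all a,b ∈ H, (a+b) mod 24 ∈ H? Yes
(3) Inverses: for all a ∈ H, -a mod 24 ∈ H? Yes

Yes, H is a subgroup of ℤ_24


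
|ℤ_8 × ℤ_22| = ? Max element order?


|ℤ_8 × ℤ_22| = 8 × 22 = 176
Max element order = lcm(8,22) = 88
Cyclic? No (gcd=2)

|ℤ_8×ℤ_22| = 176, max element order = 88


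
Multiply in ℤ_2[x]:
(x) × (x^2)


Expand and collect like terms; reduce coefficients mod 2:
x^0: 0·0 = 0 ≡ 0 (mod 2)
x^1: 0·0 + 1·0 = 0 ≡ 0 (mod 2)
x^2: 0·1 + 1·0 = 0 ≡ 0 (mod 2)
x^3: 1·1 = 1 ≡ 1 (mod 2)
Result: x^3

f · g = x^3


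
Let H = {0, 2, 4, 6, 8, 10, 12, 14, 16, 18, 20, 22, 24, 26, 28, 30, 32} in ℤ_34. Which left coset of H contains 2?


2 + H = {2 + h (mod 34) : h ∈ H}
2+0=2, 2+2=4, 2+4=6, 2+6=8, 2+8=10, 2+10=12, 2+12=14, 2+14=16, 2+16=18, 2+18=20, 2+20=22, 2+22=24, 2+24=26, 2+26=28, 2+28=30, 2+30=32, 2+32=0
2 + H = {0, 2, 4, 6, 8, 10, 12, 14, 16, 18, 20, 22, 24, 26, 28, 30, 32} = 0 + H

2 + H = {0, 2, 4, 6, 8, 10, 12, 14, 16, 18, 20, 22, 24, 26, 28, 30, 32}


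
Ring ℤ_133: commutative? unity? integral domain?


ℤ_133 is a commutative ring with unity 1; 133 = 7×19 is composite, so 7·19 ≡ 0 gives zero divisors (not an integral domain)
Commutative: Yes
Integral domain: No
Has unity: Yes

ℤ_133: Commutative=Yes, Unity=Yes


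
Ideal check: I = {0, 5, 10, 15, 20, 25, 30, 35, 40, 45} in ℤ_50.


Check ideal conditions for I = {0, 5, 10, 15, 20, 25, 30, 35, 40, 45} in ℤ_50:
(1) I is an additive subgroup? Yes
(2) For r ∈ ℤ_50 and a ∈ I: r·a ∈ I? Yes

Yes, I is an ideal of ℤ_50


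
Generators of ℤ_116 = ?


g generates ℤ_n iff gcd(g,n) = 1
Prime factors of 116: 2, 29
Generators are g ∈ {1,...,115} not divisible by any of these primes.
Generators: {1, 3, 5, 7, 9, 11, 13, 15, 17, 19, 21, 23, 25, 27, 31, 33, 35, 37, 39, 41, 43, 45, 47, 49, 51, 53, 55, 57, 59, 61, 63, 65, 67, 69, 71, 73, 75, 77, 79, 81, 83, 85, 89, 91, 93, 95, 97, 99, 101, 103, 105, 107, 109, 111, 113, 115}
Number of generators = φ(116) = 56

Generators of ℤ_116 = {1, 3, 5, 7, 9, 11, 13, 15, 17, 19, 21, 23, 25, 27, 31, 33, 35, 37, 39, 41, 43, 45, 47, 49, 51, 53, 55, 57, 59, 61, 63, 65, 67, 69, 71, 73, 75, 77, 79, 81, 83, 85, 89, 91, 93, 95, 97, 99, 101, 103, 105, 107, 109, 111, 113, 115}


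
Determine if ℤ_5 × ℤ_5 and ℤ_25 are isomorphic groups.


Comparing ℤ_5 × ℤ_5 and ℤ_25:
gcd(5,5) = 5 ≠ 1. Max element order in ℤ_5×ℤ_5 is lcm(5,5) = 5 < 25, so it has no element of order 25

No, ℤ_5 × ℤ_5 ≇ ℤ_25


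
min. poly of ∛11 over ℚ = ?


∛11 satisfies x³ - 11 = 0, irreducible over ℚ (no rational root; 11 is not a perfect cube)

Minimal polynomial: x³ - 11


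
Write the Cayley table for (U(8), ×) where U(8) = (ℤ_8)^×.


Elements: {1, 3, 5, 7}
Operation: multiplication mod 8
Entry (a, b) = (a × b) mod 8

Cayley table:
  | 1 | 3 | 5 | 7
1 | 1 | 3 | 5 | 7
3 | 3 | 1 | 7 | 5
5 | 5 | 7 | 1 | 3
7 | 7 | 5 | 3 | 1


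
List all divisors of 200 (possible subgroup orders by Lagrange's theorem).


Lagrange's theorem: |H| divides |G|
|G| = 200
Divisors of 200: 1, 2, 4, 5, 8, 10, 20, 25, 40, 50, 100, 200

Possible subgroup orders: {1, 2, 4, 5, 8, 10, 20, 25, 40, 50, 100, 200}


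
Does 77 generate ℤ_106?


g generates ℤ_n iff gcd(g, n) = 1
gcd(77, 106) = 1
Since gcd = 1, 77 is a generator.

Yes, 77 generates ℤ_106


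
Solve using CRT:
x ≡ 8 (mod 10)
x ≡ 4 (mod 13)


m₁ = 10, m₂ = 13, gcd = 1, so CRT applies. M = m₁·m₂ = 130
Let M₁ = M/m₁ = 13, M₂ = M/m₂ = 10
Find y₁ ≡ M₁⁻¹ (mod m₁): 13⁻¹ ≡ 7 (mod 10)
Find y₂ ≡ M₂⁻¹ (mod m₂): 10⁻¹ ≡ 4 (mod 13)
x = a₁·M₁·y₁ + a₂·M₂·y₂ = 8·13·7 + 4·10·4 = 888
Reduce mod 130: x ≡ 108
Check: 108 mod 10 = 8 ✓, 108 mod 13 = 4 ✓

x ≡ 108 (mod 130)


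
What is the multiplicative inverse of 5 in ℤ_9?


Use the extended Euclidean algorithm to write 1 = 5·s + 9·t; then s mod 9 is the inverse.
Euclidean algorithm:
  5 = 0·9 + 5
  9 = 1·5 + 4
  5 = 1·4 + 1
  4 = 4·1 + 0
gcd(5,9) = 1
Back-substitution gives: 5·(2) + 9·(-1) = 1
So 5⁻¹ ≡ 2 ≡ 2 (mod 9)
Check: 5 × 2 = 10 ≡ 1 (mod 9) ✓

5⁻¹ ≡ 2 (mod 9)


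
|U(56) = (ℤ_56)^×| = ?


U(n) is the group of units mod n; |U(n)| = φ(n)
|U(56)| = φ(56) = 24

|U(56) = (ℤ_56)^×| = 24


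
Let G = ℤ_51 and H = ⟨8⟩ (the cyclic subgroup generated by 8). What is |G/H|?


|⟨8⟩| = n / gcd(8, 51) = 51 / 1 = 51
H is normal (ℤ_51 is abelian).
|G/H| = |G| / |H| = 51 / 51 = 1

|G/H| = 1


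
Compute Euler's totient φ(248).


Factor n: 248 = 2^3 × 31
φ(n) = n · ∏(1 - 1/p) over distinct primes p | n
φ(248) = 248 · (1 - 1/2) · (1 - 1/31) = 120

φ(248) = 120


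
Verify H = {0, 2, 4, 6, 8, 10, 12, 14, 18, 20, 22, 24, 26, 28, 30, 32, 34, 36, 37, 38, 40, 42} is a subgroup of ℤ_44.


Subgroup test for H = {0, 2, 4, 6, 8, 10, 12, 14, 18, 20, 22, 24, 26, 28, 30, 32, 34, 36, 37, 38, 40, 42} in (ℤ_44, +):
(1) 0 ∈ H? Yes
(2) Closure: for all a,b ∈ H, (a+b) mod 44 ∈ H? No  [counterexample: 2 + 14 = 16 ∉ H]
(3) Inverses: for all a ∈ H, -a mod 44 ∈ H? No

No, H is not a subgroup of ℤ_44


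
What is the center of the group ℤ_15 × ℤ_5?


Z(G) = {g ∈ G | gx = xg for all x ∈ G}
Direct product of abelian groups is abelian, so Z(G) = G

Z(ℤ_15 × ℤ_5) = ℤ_15 × ℤ_5


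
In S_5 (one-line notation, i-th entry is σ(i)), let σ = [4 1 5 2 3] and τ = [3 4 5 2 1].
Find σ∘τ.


σ∘τ: apply τ first, then σ
1 →τ 3 →σ 5
2 →τ 4 →σ 2
3 →τ 5 →σ 3
4 →τ 2 →σ 1
5 →τ 1 →σ 4

σ∘τ = [5 2 3 1 4]


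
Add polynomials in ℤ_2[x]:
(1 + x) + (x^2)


Add coefficients mod 2:
x^0: 1 + 0 = 1 (mod 2)
x^1: 1 + 0 = 1 (mod 2)
x^2: 0 + 1 = 1 (mod 2)
Result: 1 + x + x^2

f + g = 1 + x + x^2


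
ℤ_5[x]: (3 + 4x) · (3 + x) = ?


Expand and collect like terms; reduce coefficients mod 5:
x^0: 3·3 = 9 ≡ 4 (mod 5)
x^1: 3·1 + 4·3 = 15 ≡ 0 (mod 5)
x^2: 4·1 = 4 ≡ 4 (mod 5)
Result: 4 + 4x^2

f · g = 4 + 4x^2


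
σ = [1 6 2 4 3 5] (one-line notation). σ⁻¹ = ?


To find σ⁻¹, swap domain and range:
σ(1) = 1 → σ⁻¹(1) = 1
σ(2) = 6 → σ⁻¹(6) = 2
σ(3) = 2 → σ⁻¹(2) = 3
σ(4) = 4 → σ⁻¹(4) = 4
σ(5) = 3 → σ⁻¹(3) = 5
σ(6) = 5 → σ⁻¹(5) = 6

σ⁻¹ = [1 3 5 4 6 2]


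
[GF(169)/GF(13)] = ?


GF(169) = GF(13^2), so the extension degree is 2

[GF(169)/GF(13)] = 2


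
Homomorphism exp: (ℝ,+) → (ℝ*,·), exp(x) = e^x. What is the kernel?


Kernel = preimage of identity
ker(exp) = {x ∈ ℝ | e^x = 1} = {0}

ker(exp) = {0}


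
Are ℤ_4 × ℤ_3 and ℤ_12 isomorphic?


Comparing ℤ_4 × ℤ_3 and ℤ_12:
gcd(4,3) = 1, so ℤ_4 × ℤ_3 ≅ ℤ_12 (CRT)

Yes, ℤ_4 × ℤ_3 ≅ ℤ_12


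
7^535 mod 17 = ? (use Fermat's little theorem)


Fermat's little theorem: if p is prime and gcd(a,p)=1, then a^(p-1) ≡ 1 (mod p)
p = 17 is prime, gcd(7,17) = 1
Reduce exponent: 535 mod 16 = 7
So 7^535 ≡ 7^7 (mod 17)
7^7 mod 17 = 12

7^535 ≡ 12 (mod 17)


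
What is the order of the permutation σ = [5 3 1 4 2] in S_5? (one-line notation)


Cycle decomposition: (1 5 2 3)
Cycle lengths: 4
Order = lcm(4) = 4

ord(σ) = 4


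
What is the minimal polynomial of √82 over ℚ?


√82 satisfies x² - 82 = 0, irreducible over ℚ since 82 is squarefree

Minimal polynomial: x² - 82


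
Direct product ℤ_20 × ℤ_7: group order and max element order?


|ℤ_20 × ℤ_7| = 20 × 7 = 140
Max element order = lcm(20,7) = 140
Cyclic? Yes (gcd=1)

|ℤ_20×ℤ_7| = 140, max element order = 140


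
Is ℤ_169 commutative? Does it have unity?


ℤ_169 is a commutative ring with unity 1; 169 = 13×13 is composite, so 13·13 ≡ 0 gives zero divisors (not an integral domain)
Commutative: Yes
Integral domain: No
Has unity: Yes

ℤ_169: Commutative=Yes, Unity=Yes


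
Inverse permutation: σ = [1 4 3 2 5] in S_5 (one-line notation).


To find σ⁻¹, swap domain and range:
σ(1) = 1 → σ⁻¹(1) = 1
σ(2) = 4 → σ⁻¹(4) = 2
σ(3) = 3 → σ⁻¹(3) = 3
σ(4) = 2 → σ⁻¹(2) = 4
σ(5) = 5 → σ⁻¹(5) = 5

σ⁻¹ = [1 4 3 2 5]


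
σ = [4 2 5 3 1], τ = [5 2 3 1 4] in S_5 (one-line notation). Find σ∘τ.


σ∘τ: apply τ first, then σ
1 →τ 5 →σ 1
2 →τ 2 →σ 2
3 →τ 3 →σ 5
4 →τ 1 →σ 4
5 →τ 4 →σ 3

σ∘τ = [1 2 5 4 3]


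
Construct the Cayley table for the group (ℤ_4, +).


Elements: {0, 1, 2, 3}
Operation: addition mod 4
Entry (a, b) = (a + b) mod 4

Cayley table:
  | 0 | 1 | 2 | 3
0 | 0 | 1 | 2 | 3
1 | 1 | 2 | 3 | 0
2 | 2 | 3 | 0 | 1
3 | 3 | 0 | 1 | 2


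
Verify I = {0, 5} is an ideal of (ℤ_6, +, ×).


Check ideal conditions for I = {0, 5} in ℤ_6:
(1) I is an additive subgroup? No
(2) For r ∈ ℤ_6 and a ∈ I: r·a ∈ I? No  [counterexample: r=2, a=5, r·a mod 6 = 4 ∉ I]

No, I is not an ideal of ℤ_6


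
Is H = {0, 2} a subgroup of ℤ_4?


Subgroup test for H = {0, 2} in (ℤ_4, +):
(1) 0 ∈ H? Yes
(2) Closure: for all a,b ∈ H, (a+b) mod 4 ∈ H? Yes
(3) Inverses: for all a ∈ H, -a mod 4 ∈ H? Yes

Yes, H is a subgroup of ℤ_4


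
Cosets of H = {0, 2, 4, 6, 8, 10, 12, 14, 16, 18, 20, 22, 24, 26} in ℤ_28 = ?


H = {0, 2, 4, 6, 8, 10, 12, 14, 16, 18, 20, 22, 24, 26}, |H| = 14
Number of cosets = |G|/|H| = 28/14 = 2
0 + H = {0, 2, 4, 6, 8, 10, 12, 14, 16, 18, 20, 22, 24, 26}
1 + H = {1, 3, 5, 7, 9, 11, 13, 15, 17, 19, 21, 23, 25, 27}

Cosets: 0+H={0,2,4,6,8,10,12,14,16,18,20,22,24,26}; 1+H={1,3,5,7,9,11,13,15,17,19,21,23,25,27}


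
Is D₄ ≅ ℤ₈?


Comparing D₄ and ℤ₈:
D₄ is non-abelian, ℤ₈ is abelian

No, D₄ ≇ ℤ₈


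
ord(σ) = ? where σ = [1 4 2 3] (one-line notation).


Cycle decomposition: (2 4 3)
Cycle lengths: 3
Order = lcm(3) = 3

ord(σ) = 3


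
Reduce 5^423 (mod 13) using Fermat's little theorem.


Fermat's little theorem: if p is prime and gcd(a,p)=1, then a^(p-1) ≡ 1 (mod p)
p = 13 is prime, gcd(5,13) = 1
Reduce exponent: 423 mod 12 = 3
So 5^423 ≡ 5^3 (mod 13)
5^3 mod 13 = 8

5^423 ≡ 8 (mod 13)


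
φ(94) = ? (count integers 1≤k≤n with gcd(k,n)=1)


Factor n: 94 = 2 × 47
φ(n) = n · ∏(1 - 1/p) over distinct primes p | n
φ(94) = 94 · (1 - 1/2) · (1 - 1/47) = 46

φ(94) = 46


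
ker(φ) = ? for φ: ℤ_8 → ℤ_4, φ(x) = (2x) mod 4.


Kernel = preimage of identity
ker(φ) = {x ∈ ℤ_8 : 2x ≡ 0 (mod 4)}. Since 4 | 8, φ is well-defined. The kernel is the cyclic subgroup ⟨2⟩ of ℤ_8 (order 4), i.e. {0, 2, 4, 6}

ker(φ) = {0, 2, 4, 6}


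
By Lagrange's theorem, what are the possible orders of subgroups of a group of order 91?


Lagrange's theorem: |H| divides |G|
|G| = 91
Divisors of 91: 1, 7, 13, 91

Possible subgroup orders: {1, 7, 13, 91}


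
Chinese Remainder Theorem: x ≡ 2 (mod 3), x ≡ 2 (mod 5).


m₁ = 3, m₂ = 5, gcd = 1, so CRT applies. M = m₁·m₂ = 15
Let M₁ = M/m₁ = 5, M₂ = M/m₂ = 3
Find y₁ ≡ M₁⁻¹ (mod m₁): 5⁻¹ ≡ 2 (mod 3)
Find y₂ ≡ M₂⁻¹ (mod m₂): 3⁻¹ ≡ 2 (mod 5)
x = a₁·M₁·y₁ + a₂·M₂·y₂ = 2·5·2 + 2·3·2 = 32
Reduce mod 15: x ≡ 2
Check: 2 mod 3 = 2 ✓, 2 mod 5 = 2 ✓

x ≡ 2 (mod 15)


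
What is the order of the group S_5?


|S_n| = n! (number of permutations of n symbols)
|S_5| = 5! = 120

|S_5| = 120


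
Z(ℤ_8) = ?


Z(G) = {g ∈ G | gx = xg for all x ∈ G}
ℤ_8 is abelian, so Z(G) = G

Z(ℤ_8) = ℤ_8


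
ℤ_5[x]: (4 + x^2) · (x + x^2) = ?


Expand and collect like terms; reduce coefficients mod 5:
x^0: 4·0 = 0 ≡ 0 (mod 5)
x^1: 4·1 + 0·0 = 4 ≡ 4 (mod 5)
x^2: 4·1 + 0·1 + 1·0 = 4 ≡ 4 (mod 5)
x^3: 0·1 + 1·1 = 1 ≡ 1 (mod 5)
x^4: 1·1 = 1 ≡ 1 (mod 5)
Result: 4x + 4x^2 + x^3 + x^4

f · g = 4x + 4x^2 + x^3 + x^4


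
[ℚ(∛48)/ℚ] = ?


∛48 has minimal polynomial x³ - 48 (irreducible over ℚ since 48 is not a perfect cube)

[ℚ(∛48)/ℚ] = 3


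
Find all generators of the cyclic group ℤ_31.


g generates ℤ_n iff gcd(g,n) = 1
Prime factors of 31: 31
Generators are g ∈ {1,...,30} not divisible by any of these primes.
Generators: {1, 2, 3, 4, 5, 6, 7, 8, 9, 10, 11, 12, 13, 14, 15, 16, 17, 18, 19, 20, 21, 22, 23, 24, 25, 26, 27, 28, 29, 30}
Number of generators = φ(31) = 30

Generators of ℤ_31 = {1, 2, 3, 4, 5, 6, 7, 8, 9, 10, 11, 12, 13, 14, 15, 16, 17, 18, 19, 20, 21, 22, 23, 24, 25, 26, 27, 28, 29, 30}


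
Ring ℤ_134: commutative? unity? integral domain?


ℤ_134 is a commutative ring with unity 1; 134 = 2×67 is composite, so 2·67 ≡ 0 gives zero divisors (not an integral domain)
Commutative: Yes
Integral domain: No
Has unity: Yes

ℤ_134: Commutative=Yes, Unity=Yes
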